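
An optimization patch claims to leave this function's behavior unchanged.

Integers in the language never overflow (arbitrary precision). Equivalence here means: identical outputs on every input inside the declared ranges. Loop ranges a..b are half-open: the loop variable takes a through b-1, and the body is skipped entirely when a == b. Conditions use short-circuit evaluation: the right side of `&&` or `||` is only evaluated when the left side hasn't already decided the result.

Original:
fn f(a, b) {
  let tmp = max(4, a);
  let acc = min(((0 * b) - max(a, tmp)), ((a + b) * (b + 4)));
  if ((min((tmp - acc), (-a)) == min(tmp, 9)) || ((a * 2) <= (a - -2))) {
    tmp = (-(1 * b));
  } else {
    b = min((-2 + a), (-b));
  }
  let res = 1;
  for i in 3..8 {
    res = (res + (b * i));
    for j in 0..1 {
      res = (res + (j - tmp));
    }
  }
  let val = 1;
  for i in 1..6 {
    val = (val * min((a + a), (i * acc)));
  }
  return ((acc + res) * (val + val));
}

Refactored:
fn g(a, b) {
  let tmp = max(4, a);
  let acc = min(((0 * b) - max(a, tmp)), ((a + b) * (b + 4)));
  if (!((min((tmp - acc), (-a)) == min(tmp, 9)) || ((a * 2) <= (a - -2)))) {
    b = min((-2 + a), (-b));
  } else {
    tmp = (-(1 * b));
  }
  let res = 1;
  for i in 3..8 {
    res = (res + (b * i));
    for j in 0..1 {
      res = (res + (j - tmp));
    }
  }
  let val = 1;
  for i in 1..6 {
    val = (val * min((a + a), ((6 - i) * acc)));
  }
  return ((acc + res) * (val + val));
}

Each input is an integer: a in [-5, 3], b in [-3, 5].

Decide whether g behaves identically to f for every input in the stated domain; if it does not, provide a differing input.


This is a faithful refactor — constant usage differs, and boolean connective usage differs, and arithmetic usage differs, but the computed results match everywhere.
As a probe, take a=3, b=-1: f runs tmp := 4 | acc := -4 | ((min((tmp - acc), (-a)) == min(tmp, 9)) || ((a * 2) <= (a - -2))): false | b := 1 | res := 1 | iter i=3: | res := 4 | iter j=0: | res := 0 | iter i=4: | res := 4 | iter j=0: | res := 0 | iter i=5: | res := 5 | iter j=0: | res := 1 | iter i=6: | res := 7 | iter j=0: | res := 3 | iter i=7: | res := 10 | iter j=0: | res := 6 | val := 1 | iter i=1: | val := -4 | iter i=2: | val := 32 | iter i=3: | val := -384 | iter i=4: | val := 6144 | iter i=5: | val := -122880 | result -491520; g runs tmp := 4 | acc := -4 | (!((min((tmp - acc), (-a)) == min(tmp, 9)) || ((a * 2) <= (a - -2)))): true | b := 1 | res := 1 | iter i=3: | res := 4 | iter j=0: | res := 0 | iter i=4: | res := 4 | iter j=0: | res := 0 | iter i=5: | res := 5 | iter j=0: | res := 1 | iter i=6: | res := 7 | iter j=0: | res := 3 | iter i=7: | res := 10 | iter j=0: | res := 6 | val := 1 | iter i=1: | val := -20 | iter i=2: | val := 320 | iter i=3: | val := -3840 | iter i=4: | val := 30720 | iter i=5: | val := -122880 | result -491520; both end at -491520.
An exhaustive pass over the 81 declared inputs shows identical outputs.
verdict: equivalent


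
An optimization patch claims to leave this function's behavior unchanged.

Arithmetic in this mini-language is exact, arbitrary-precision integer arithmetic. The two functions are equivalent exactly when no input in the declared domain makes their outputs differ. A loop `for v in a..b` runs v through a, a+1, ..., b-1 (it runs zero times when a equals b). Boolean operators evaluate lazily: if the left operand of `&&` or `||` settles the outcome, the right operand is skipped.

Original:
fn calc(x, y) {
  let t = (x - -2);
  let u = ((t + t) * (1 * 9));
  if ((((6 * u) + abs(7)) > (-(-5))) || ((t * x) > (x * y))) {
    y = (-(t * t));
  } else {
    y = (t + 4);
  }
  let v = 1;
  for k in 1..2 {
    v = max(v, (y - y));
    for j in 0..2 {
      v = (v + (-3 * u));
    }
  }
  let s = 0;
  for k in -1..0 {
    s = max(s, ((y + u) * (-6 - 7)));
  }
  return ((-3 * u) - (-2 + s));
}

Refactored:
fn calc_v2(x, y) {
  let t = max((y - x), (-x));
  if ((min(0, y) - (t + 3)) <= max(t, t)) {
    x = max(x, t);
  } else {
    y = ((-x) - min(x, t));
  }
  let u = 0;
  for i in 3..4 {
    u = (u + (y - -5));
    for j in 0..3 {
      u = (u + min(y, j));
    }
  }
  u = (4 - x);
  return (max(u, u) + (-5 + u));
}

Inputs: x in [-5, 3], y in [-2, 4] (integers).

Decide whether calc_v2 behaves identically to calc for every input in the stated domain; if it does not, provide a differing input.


Not equivalent: x=-5, y=-2 separates them (-655 vs -7).
calc: t becomes -3; next u becomes -54; next ((((6 * u) + abs(7)) > (-(-5))) || ((t * x) > (x * y))) evaluates to true; next y becomes -9; next v becomes 1; next at k=1:; next v becomes 1; next at j=0:; next v becomes 163; next at j=1:; next v becomes 325; next s becomes 0; next at k=-1:; next s becomes 819; next final value -655
calc_v2: t becomes 5; next ((min(0, y) - (t + 3)) <= max(t, t)) evaluates to true; next x becomes 5; next u becomes 0; next at i=3:; next u becomes 3; next at j=0:; next u becomes 1; next at j=1:; next u becomes -1; next at j=2:; next u becomes -3; next u becomes -1; next final value -7
verdict: not equivalent; witness: x=-5, y=-2


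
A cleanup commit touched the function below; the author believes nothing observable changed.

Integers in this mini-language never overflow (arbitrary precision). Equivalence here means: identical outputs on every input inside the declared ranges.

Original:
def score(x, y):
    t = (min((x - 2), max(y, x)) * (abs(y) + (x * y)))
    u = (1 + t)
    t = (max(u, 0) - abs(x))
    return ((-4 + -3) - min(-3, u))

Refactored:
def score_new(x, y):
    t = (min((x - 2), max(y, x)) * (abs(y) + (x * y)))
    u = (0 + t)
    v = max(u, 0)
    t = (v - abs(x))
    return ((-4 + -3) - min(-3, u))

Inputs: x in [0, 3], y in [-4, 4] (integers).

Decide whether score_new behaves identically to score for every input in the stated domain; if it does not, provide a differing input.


Not equivalent: x=0, y=-4 separates them (0 vs 1).
score: t = -8; u = -7; t = 0; return 0
score_new: t = -8; u = -8; v = 0; t = 0; return 1
verdict: not equivalent; witness: x=0, y=-4


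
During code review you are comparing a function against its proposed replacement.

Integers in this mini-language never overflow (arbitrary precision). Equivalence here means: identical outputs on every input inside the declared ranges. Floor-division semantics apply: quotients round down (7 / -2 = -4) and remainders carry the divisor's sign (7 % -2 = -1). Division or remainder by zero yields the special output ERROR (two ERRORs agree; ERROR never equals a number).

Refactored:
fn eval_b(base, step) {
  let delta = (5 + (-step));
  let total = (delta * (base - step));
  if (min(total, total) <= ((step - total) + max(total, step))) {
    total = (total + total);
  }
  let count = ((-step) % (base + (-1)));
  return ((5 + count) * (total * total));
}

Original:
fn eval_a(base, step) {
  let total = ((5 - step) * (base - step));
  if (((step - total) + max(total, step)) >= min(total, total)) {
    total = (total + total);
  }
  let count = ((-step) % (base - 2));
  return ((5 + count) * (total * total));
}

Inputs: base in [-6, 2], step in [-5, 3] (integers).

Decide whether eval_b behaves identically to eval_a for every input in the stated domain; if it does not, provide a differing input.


Try base=-6, step=-5.
eval_a: total = -10; (((step - total) + max(total, step)) >= min(total, total)) -> true; total = -20; count = -3; return 800
eval_b: delta = 10; total = -10; (min(total, total) <= ((step - total) + max(total, step))) -> true; total = -20; count = -2; return 1200
800 and 1200 differ, so these are not the same function on this domain.
verdict: not equivalent; witness: base=-6, step=-5


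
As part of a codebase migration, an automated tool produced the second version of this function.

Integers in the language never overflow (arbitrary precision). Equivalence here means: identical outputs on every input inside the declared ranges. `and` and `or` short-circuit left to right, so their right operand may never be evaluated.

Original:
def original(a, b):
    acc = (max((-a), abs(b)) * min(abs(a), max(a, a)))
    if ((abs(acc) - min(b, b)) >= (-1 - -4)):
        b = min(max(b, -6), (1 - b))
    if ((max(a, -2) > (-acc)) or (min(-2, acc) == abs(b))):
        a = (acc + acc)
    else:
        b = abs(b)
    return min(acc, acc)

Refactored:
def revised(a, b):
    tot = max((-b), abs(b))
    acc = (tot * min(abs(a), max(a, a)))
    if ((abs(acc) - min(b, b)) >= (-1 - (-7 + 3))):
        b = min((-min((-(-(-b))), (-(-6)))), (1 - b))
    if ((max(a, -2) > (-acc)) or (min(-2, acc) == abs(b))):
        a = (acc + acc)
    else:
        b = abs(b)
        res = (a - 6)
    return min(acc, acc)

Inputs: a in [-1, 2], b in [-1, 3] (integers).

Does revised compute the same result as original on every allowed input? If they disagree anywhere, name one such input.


Evaluate both at a=-1, b=0.
original: acc := -1 | ((abs(acc) - min(b, b)) >= (-1 - -4)): false | ((max(a, -2) > (-acc)) or (min(-2, acc) == abs(b))): false | b := 0 | result -1
revised: tot := 0 | acc := 0 | ((abs(acc) - min(b, b)) >= (-1 - (-7 + 3))): false | ((max(a, -2) > (-acc)) or (min(-2, acc) == abs(b))): false | b := 0 | res := -7 | result 0
-1 and 0 differ, so these are not the same function on this domain.
verdict: not equivalent; witness: a=-1, b=0


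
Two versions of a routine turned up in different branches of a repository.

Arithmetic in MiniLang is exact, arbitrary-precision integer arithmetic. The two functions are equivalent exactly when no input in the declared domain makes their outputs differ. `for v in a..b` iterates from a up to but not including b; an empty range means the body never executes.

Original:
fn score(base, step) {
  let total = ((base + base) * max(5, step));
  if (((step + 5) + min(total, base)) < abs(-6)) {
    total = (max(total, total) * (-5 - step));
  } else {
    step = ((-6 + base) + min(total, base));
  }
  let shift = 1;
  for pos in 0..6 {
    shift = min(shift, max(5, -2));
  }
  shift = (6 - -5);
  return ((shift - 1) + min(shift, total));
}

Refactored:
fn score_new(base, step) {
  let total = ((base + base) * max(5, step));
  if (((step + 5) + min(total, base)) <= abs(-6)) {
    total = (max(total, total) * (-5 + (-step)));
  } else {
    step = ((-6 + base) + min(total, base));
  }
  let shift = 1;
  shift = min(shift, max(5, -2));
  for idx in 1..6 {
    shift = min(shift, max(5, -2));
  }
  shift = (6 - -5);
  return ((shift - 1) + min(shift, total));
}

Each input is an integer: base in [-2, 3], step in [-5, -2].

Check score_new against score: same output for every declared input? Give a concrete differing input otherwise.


These are not equivalent — on base=3, step=-2 the outputs split (21 vs -80).
score: total := 30 | (((step + 5) + min(total, base)) < abs(-6)): false | step := 0 | shift := 1 | iter pos=0: | shift := 1 | iter pos=1: | shift := 1 | iter pos=2: | shift := 1 | iter pos=3: | shift := 1 | iter pos=4: | shift := 1 | iter pos=5: | shift := 1 | shift := 11 | result 21
score_new: total := 30 | (((step + 5) + min(total, base)) <= abs(-6)): true | total := -90 | shift := 1 | shift := 1 | iter idx=1: | shift := 1 | iter idx=2: | shift := 1 | iter idx=3: | shift := 1 | iter idx=4: | shift := 1 | iter idx=5: | shift := 1 | shift := 11 | result -80
verdict: not equivalent; witness: base=3, step=-2


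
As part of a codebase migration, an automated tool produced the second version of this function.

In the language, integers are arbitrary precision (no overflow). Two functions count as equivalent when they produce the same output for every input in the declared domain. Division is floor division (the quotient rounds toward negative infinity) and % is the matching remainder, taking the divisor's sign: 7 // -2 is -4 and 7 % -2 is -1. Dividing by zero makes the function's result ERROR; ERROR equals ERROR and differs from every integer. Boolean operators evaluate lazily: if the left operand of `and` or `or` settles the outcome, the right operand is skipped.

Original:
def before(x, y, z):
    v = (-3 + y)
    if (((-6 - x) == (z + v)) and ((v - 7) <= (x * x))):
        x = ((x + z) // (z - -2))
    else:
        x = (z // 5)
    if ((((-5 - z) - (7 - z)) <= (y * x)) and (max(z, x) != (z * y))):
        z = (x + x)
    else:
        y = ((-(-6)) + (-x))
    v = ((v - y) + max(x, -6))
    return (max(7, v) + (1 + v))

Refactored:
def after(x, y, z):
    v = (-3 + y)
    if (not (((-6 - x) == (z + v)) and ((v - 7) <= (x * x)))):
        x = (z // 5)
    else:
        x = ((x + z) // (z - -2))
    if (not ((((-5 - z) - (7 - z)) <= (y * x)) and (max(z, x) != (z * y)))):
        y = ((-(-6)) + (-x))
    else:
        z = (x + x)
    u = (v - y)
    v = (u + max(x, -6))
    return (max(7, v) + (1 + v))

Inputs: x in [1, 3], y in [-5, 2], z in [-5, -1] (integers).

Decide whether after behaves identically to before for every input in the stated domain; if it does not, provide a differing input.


Differences: boolean connective usage differs; local variable names differ; statement counts differ — yet all 120 inputs agree.
verdict: equivalent


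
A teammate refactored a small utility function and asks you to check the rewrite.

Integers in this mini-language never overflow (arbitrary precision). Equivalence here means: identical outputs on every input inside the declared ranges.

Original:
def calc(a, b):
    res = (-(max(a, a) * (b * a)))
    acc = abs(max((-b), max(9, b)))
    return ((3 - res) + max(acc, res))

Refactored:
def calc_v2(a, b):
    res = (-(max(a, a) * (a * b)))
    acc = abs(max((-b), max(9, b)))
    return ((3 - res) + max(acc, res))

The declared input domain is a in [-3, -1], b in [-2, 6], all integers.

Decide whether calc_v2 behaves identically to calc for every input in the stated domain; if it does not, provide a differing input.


Equivalent — the differences include same computation, different form, yet no declared input distinguishes the two.
One worked example (a=-3, b=2) — calc: res = -18; acc = 9; return 30; calc_v2: res = -18; acc = 9; return 30; agreement on 30.
Checked all 27 inputs in the declared domain: the outputs agree on every one.
verdict: equivalent


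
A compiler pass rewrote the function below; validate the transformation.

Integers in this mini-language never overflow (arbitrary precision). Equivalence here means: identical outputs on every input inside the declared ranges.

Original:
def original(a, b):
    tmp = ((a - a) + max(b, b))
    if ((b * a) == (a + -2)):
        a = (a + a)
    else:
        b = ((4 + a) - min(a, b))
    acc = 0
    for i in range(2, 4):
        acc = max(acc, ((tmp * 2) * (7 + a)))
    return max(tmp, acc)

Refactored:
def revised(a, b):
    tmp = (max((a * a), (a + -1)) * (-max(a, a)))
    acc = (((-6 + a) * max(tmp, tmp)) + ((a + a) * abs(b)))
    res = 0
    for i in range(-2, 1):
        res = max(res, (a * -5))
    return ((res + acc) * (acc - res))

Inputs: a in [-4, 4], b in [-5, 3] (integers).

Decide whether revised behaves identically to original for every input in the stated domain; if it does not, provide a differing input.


Not equivalent: a=-4, b=-5 separates them (0 vs 462000).
original: tmp becomes -5; next ((b * a) == (a + -2)) evaluates to false; next b becomes 5; next acc becomes 0; next at i=2:; next acc becomes 0; next at i=3:; next acc becomes 0; next final value 0
revised: tmp becomes 64; next acc becomes -680; next res becomes 0; next at i=-2:; next res becomes 20; next at i=-1:; next res becomes 20; next at i=0:; next res becomes 20; next final value 462000
verdict: not equivalent; witness: a=-4, b=-5


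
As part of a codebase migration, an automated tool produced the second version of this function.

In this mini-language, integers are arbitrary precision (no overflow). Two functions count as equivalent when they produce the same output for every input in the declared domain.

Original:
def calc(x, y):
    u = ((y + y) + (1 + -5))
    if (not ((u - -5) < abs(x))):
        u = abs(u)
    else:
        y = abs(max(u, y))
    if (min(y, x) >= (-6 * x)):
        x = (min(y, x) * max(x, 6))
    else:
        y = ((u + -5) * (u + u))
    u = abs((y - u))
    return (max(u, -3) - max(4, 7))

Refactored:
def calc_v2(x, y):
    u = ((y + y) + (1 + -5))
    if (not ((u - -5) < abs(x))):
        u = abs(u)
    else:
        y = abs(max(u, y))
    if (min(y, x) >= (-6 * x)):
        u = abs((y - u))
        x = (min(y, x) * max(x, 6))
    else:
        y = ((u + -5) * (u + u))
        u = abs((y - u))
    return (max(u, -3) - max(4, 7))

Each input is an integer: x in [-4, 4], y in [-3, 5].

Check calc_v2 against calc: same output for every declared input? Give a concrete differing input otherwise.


Equivalent — the differences include min/max/abs usage differs, and statement counts differ, and arithmetic usage differs, yet no declared input distinguishes the two.
As a probe, take x=-1, y=-3: calc runs u=-10, then (not ((u - -5) < abs(x))) is false, then y=3, then (min(y, x) >= (-6 * x)) is false, then y=300, then u=310, then returns 303; calc_v2 runs u=-10, then (not ((u - -5) < abs(x))) is false, then y=3, then (min(y, x) >= (-6 * x)) is false, then y=300, then u=310, then returns 303; both end at 303.
Across all 81 domain points the two functions coincide.
verdict: equivalent


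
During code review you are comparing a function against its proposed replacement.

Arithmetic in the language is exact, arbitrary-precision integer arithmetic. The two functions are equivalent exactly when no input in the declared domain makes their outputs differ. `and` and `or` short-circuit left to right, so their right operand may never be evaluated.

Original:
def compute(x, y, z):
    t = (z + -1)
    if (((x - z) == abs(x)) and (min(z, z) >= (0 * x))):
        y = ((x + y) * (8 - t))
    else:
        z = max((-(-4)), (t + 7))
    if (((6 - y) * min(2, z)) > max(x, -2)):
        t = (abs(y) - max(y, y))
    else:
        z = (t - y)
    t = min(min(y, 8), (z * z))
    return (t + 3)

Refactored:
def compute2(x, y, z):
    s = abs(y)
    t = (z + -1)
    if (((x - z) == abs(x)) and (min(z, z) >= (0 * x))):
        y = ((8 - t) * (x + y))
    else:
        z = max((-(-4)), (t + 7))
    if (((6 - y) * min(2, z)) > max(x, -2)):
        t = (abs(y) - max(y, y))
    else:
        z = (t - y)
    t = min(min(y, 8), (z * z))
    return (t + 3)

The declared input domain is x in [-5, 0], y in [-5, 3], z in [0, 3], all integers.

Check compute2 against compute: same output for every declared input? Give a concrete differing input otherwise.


The two are interchangeable: local variable names differ, and statement counts differ, and min/max/abs usage differs, and every declared input agrees.
One worked example (x=-3, y=3, z=1) — compute: t = 0; (((x - z) == abs(x)) and (min(z, z) >= (0 * x))) -> false; z = 7; (((6 - y) * min(2, z)) > max(x, -2)) -> true; t = 0; t = 3; return 6; compute2: s = 3; t = 0; (((x - z) == abs(x)) and (min(z, z) >= (0 * x))) -> false; z = 7; (((6 - y) * min(2, z)) > max(x, -2)) -> true; t = 0; t = 3; return 6; agreement on 6.
Checked all 216 inputs in the declared domain: the outputs agree on every one.
verdict: equivalent


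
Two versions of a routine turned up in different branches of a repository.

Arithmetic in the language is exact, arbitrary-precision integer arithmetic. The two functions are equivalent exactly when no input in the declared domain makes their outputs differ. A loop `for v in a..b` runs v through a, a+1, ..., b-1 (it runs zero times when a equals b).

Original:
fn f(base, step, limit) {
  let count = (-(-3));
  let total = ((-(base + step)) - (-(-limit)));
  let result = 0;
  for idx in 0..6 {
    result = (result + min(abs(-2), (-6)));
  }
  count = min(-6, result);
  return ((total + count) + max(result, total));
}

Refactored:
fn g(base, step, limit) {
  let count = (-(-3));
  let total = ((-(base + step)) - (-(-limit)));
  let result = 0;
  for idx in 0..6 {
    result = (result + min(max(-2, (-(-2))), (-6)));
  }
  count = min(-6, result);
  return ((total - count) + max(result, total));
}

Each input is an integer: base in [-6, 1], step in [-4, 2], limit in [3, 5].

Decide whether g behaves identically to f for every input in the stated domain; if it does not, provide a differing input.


There is a counterexample at base=-6, step=-4, limit=3: -22 on one side, 50 on the other.
f: count=3, then total=7, then result=0, then (idx=0), then result=-6, then (idx=1), then result=-12, then (idx=2), then result=-18, then (idx=3), then result=-24, then (idx=4), then result=-30, then (idx=5), then result=-36, then count=-36, then returns -22
g: count=3, then total=7, then result=0, then (idx=0), then result=-6, then (idx=1), then result=-12, then (idx=2), then result=-18, then (idx=3), then result=-24, then (idx=4), then result=-30, then (idx=5), then result=-36, then count=-36, then returns 50
verdict: not equivalent; witness: base=-6, step=-4, limit=3


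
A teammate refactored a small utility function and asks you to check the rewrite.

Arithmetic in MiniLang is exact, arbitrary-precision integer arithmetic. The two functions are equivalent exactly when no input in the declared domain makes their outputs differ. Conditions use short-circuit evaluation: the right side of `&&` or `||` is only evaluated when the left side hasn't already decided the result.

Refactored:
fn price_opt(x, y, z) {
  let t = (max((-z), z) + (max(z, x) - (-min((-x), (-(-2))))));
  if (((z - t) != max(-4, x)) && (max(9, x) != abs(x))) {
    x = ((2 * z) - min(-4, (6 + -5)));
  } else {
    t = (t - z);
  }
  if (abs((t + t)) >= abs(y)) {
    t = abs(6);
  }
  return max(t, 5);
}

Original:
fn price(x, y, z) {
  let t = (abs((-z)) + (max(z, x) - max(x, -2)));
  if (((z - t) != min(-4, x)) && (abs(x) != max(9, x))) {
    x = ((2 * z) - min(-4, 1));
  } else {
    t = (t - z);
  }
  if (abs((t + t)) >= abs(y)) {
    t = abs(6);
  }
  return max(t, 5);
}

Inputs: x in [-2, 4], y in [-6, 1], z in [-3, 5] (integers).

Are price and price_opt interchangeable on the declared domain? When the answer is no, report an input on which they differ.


These are not equivalent — on x=-2, y=-6, z=-2 the outputs split (6 vs 5).
price: t=2, then (((z - t) != min(-4, x)) && (abs(x) != max(9, x))) is false, then t=4, then (abs((t + t)) >= abs(y)) is true, then t=6, then returns 6
price_opt: t=2, then (((z - t) != max(-4, x)) && (max(9, x) != abs(x))) is true, then x=0, then (abs((t + t)) >= abs(y)) is false, then returns 5
verdict: not equivalent; witness: x=-2, y=-6, z=-2


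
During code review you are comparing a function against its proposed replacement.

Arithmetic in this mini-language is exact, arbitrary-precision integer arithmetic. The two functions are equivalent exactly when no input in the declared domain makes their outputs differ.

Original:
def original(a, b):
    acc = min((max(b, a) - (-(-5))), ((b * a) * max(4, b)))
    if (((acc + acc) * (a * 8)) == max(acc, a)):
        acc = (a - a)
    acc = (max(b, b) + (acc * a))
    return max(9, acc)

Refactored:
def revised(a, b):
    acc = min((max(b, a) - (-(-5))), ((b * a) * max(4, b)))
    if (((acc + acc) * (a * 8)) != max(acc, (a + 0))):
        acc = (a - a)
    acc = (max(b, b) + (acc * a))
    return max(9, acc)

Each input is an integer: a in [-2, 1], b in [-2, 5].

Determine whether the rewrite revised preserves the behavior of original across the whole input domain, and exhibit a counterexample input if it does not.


Take a=-2, b=-2.
original: acc = -7; (((acc + acc) * (a * 8)) == max(acc, a)) -> false; acc = 12; return 12
revised: acc = -7; (((acc + acc) * (a * 8)) != max(acc, (a + 0))) -> true; acc = 0; acc = -2; return 9
12 and 9 differ, so these are not the same function on this domain.
verdict: not equivalent; witness: a=-2, b=-2


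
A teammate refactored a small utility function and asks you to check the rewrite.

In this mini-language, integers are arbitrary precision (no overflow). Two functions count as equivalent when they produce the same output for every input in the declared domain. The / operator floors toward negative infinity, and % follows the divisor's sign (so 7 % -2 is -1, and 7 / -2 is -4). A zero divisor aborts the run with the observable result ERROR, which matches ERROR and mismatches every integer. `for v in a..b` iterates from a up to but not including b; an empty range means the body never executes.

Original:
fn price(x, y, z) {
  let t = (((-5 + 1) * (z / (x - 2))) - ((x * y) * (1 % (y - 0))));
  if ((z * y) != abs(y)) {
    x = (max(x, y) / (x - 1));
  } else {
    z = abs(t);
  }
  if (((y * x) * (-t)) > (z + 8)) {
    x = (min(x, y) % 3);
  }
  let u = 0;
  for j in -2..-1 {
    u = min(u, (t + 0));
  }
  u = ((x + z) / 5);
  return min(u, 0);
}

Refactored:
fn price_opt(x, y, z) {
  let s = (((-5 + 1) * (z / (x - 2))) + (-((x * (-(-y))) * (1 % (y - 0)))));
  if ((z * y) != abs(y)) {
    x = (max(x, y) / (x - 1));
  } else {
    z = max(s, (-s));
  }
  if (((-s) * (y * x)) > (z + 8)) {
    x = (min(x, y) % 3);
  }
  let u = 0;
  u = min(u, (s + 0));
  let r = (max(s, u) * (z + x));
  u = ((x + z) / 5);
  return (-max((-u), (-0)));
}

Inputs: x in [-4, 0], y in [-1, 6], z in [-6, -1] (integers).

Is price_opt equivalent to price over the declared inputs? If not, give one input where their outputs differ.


The two versions differ — the changes include local variable names differ, plus arithmetic usage differs, plus min/max/abs usage differs, plus loop structure differs.
Spot check at x=-2, y=6, z=-5 — price: t := 8 | ((z * y) != abs(y)): true | x := -2 | (((y * x) * (-t)) > (z + 8)): true | x := 1 | u := 0 | iter j=-2: | u := 0 | u := -1 | result -1. price_opt: s := 8 | ((z * y) != abs(y)): true | x := -2 | (((-s) * (y * x)) > (z + 8)): true | x := 1 | u := 0 | u := 0 | r := -32 | u := -1 | result -1. Both give -1.
Checked all 240 inputs in the declared domain: the outputs agree on every one.
verdict: equivalent


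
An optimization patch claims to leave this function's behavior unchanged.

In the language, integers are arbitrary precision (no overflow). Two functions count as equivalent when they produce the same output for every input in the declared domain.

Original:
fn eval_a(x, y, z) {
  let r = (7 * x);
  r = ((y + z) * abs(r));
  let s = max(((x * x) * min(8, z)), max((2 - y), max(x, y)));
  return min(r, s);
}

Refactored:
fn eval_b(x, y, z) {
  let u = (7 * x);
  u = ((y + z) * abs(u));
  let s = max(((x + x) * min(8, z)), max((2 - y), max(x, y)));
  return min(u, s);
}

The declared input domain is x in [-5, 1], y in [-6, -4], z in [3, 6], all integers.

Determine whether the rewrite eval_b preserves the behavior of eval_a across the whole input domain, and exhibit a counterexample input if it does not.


Input x=-5, y=-5, z=6: 35 from eval_a versus 7 from eval_b.
verdict: not equivalent; witness: x=-5, y=-5, z=6


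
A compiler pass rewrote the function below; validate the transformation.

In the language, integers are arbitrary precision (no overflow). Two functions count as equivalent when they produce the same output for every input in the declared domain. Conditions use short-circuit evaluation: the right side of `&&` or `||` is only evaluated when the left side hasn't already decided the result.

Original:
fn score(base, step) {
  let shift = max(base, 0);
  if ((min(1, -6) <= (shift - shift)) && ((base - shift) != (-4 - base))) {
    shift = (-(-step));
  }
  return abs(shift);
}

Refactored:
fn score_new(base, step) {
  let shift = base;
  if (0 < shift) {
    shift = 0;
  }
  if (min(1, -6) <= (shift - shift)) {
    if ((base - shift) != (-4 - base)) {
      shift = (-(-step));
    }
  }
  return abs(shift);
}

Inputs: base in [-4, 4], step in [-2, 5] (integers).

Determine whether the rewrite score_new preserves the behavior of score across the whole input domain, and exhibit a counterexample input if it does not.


Try base=-4, step=-2.
score: shift=0, then ((min(1, -6) <= (shift - shift)) && ((base - shift) != (-4 - base))) is true, then shift=-2, then returns 2
score_new: shift=-4, then (0 < shift) is false, then (min(1, -6) <= (shift - shift)) is true, then ((base - shift) != (-4 - base)) is false, then returns 4
2 and 4 differ, so these are not the same function on this domain.
verdict: not equivalent; witness: base=-4, step=-2


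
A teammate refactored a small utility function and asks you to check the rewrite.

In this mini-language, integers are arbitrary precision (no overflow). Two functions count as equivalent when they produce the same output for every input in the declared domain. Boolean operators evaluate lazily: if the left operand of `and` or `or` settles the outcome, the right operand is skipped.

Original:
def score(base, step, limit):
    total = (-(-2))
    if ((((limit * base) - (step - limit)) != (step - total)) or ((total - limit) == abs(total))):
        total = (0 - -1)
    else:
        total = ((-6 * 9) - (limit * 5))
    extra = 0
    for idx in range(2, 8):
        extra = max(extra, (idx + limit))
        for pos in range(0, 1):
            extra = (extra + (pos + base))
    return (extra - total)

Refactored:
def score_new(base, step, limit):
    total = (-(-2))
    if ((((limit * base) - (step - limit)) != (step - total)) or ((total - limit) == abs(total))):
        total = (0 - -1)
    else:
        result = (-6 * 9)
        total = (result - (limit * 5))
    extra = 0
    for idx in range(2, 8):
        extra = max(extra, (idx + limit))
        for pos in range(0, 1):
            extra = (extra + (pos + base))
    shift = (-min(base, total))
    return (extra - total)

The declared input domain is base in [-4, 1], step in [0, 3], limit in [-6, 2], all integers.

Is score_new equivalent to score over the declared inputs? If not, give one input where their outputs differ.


Behavior is preserved: although min/max/abs usage differs, plus local variable names differ, plus statement counts differ, the outputs never diverge.
Spot check at base=-2, step=0, limit=-2 — score: total=2, then ((((limit * base) - (step - limit)) != (step - total)) or ((total - limit) == abs(total))) is true, then total=1, then extra=0, then (idx=2), then extra=0, then (pos=0), then extra=-2, then (idx=3), then extra=1, then (pos=0), then extra=-1, then (idx=4), then extra=2, then (pos=0), then extra=0, then (idx=5), then extra=3, then (pos=0), then extra=1, then (idx=6), then extra=4, then (pos=0), then extra=2, then (idx=7), then extra=5, then (pos=0), then extra=3, then returns 2. score_new: total=2, then ((((limit * base) - (step - limit)) != (step - total)) or ((total - limit) == abs(total))) is true, then total=1, then extra=0, then (idx=2), then extra=0, then (pos=0), then extra=-2, then (idx=3), then extra=1, then (pos=0), then extra=-1, then (idx=4), then extra=2, then (pos=0), then extra=0, then (idx=5), then extra=3, then (pos=0), then extra=1, then (idx=6), then extra=4, then (pos=0), then extra=2, then (idx=7), then extra=5, then (pos=0), then extra=3, then shift=2, then returns 2. Both give 2.
Checked all 216 inputs in the declared domain: the outputs agree on every one.
verdict: equivalent


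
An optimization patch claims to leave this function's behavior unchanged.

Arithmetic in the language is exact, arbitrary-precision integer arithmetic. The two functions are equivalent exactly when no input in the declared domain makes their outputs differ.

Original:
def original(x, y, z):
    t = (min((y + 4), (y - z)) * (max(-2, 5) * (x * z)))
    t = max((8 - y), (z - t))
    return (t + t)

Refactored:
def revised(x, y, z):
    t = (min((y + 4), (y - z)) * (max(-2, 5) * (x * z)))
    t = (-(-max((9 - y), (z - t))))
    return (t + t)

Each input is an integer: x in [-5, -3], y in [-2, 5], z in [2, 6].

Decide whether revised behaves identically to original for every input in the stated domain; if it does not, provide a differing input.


Not equivalent: x=-5, y=-2, z=2 separates them (20 vs 22).
original: t becomes 200; next t becomes 10; next final value 20
revised: t becomes 200; next t becomes 11; next final value 22
verdict: not equivalent; witness: x=-5, y=-2, z=2


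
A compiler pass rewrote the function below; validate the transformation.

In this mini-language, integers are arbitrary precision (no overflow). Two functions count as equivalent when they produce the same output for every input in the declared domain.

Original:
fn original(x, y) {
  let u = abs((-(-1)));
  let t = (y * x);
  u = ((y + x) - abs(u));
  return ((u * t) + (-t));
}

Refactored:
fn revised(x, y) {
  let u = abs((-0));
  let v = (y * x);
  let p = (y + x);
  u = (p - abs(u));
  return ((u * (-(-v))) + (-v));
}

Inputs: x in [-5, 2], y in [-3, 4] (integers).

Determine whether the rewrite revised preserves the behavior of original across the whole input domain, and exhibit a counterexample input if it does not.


Run the pair on x=-5, y=-3.
original: u := 1 | t := 15 | u := -9 | result -150
revised: u := 0 | v := 15 | p := -8 | u := -8 | result -135
-150 against -135: the behavior changed.
verdict: not equivalent; witness: x=-5, y=-3


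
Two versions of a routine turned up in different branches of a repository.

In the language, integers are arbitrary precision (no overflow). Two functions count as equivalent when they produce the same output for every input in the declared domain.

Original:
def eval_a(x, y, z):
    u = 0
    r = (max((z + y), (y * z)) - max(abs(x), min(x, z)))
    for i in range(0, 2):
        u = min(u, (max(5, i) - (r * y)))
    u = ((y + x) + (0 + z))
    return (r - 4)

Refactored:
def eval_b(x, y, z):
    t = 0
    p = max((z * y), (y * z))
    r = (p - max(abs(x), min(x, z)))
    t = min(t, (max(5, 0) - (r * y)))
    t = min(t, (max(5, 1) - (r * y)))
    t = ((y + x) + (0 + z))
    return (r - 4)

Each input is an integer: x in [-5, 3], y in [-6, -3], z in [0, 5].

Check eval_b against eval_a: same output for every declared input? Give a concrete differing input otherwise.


Input x=-5, y=-6, z=1: -14 from eval_a versus -15 from eval_b.
verdict: not equivalent; witness: x=-5, y=-6, z=1


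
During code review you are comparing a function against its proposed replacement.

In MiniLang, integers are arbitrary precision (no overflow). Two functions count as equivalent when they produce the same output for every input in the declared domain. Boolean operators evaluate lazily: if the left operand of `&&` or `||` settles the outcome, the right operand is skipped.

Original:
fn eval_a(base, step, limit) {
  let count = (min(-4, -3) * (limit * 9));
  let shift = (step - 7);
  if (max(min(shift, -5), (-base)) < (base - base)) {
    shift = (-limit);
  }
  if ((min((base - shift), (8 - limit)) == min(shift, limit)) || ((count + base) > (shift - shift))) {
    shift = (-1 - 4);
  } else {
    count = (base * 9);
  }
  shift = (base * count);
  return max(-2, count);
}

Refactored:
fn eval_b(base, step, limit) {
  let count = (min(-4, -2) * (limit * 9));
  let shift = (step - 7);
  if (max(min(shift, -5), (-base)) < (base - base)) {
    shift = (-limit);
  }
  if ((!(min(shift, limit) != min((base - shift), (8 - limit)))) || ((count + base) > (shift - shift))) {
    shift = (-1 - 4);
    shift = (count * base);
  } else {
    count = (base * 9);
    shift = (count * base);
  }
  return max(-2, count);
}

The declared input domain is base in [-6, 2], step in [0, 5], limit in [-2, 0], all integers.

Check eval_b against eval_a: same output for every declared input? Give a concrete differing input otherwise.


Equivalent. The one real change (`-3` became `-2`) has no effect anywhere in the declared ranges.
Every one of the 162 inputs gives matching results.
Spot check at base=-4, step=2, limit=0 — eval_a: count becomes 0; next shift becomes -5; next (max(min(shift, -5), (-base)) < (base - base)) evaluates to false; next ((min((base - shift), (8 - limit)) == min(shift, limit)) || ((count + base) > (shift - shift))) evaluates to false; next count becomes -36; next shift becomes 144; next final value -2. eval_b: count becomes 0; next shift becomes -5; next (max(min(shift, -5), (-base)) < (base - base)) evaluates to false; next ((!(min(shift, limit) != min((base - shift), (8 - limit)))) || ((count + base) > (shift - shift))) evaluates to false; next count becomes -36; next shift becomes 144; next final value -2. Both give -2.
verdict: equivalent


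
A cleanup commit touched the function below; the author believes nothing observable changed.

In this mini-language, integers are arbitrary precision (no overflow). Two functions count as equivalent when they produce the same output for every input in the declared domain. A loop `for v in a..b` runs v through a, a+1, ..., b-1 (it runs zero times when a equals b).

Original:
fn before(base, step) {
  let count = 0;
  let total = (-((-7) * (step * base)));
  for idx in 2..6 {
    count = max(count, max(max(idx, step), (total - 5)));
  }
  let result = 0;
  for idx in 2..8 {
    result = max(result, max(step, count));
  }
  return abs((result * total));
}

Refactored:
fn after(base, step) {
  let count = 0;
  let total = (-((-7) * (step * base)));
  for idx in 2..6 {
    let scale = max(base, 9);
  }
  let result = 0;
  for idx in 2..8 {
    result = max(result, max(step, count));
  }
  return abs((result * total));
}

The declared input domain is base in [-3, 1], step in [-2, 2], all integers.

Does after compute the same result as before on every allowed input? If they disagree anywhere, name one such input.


Evaluate both at base=-3, step=-2.
before: count := 0 | total := 42 | iter idx=2: | count := 37 | iter idx=3: | count := 37 | iter idx=4: | count := 37 | iter idx=5: | count := 37 | result := 0 | iter idx=2: | result := 37 | iter idx=3: | result := 37 | iter idx=4: | result := 37 | iter idx=5: | result := 37 | iter idx=6: | result := 37 | iter idx=7: | result := 37 | result 1554
after: count := 0 | total := 42 | iter idx=2: | scale := 9 | iter idx=3: | scale := 9 | iter idx=4: | scale := 9 | iter idx=5: | scale := 9 | result := 0 | iter idx=2: | result := 0 | iter idx=3: | result := 0 | iter idx=4: | result := 0 | iter idx=5: | result := 0 | iter idx=6: | result := 0 | iter idx=7: | result := 0 | result 0
1554 vs 0 — the two versions disagree here.
verdict: not equivalent; witness: base=-3, step=-2


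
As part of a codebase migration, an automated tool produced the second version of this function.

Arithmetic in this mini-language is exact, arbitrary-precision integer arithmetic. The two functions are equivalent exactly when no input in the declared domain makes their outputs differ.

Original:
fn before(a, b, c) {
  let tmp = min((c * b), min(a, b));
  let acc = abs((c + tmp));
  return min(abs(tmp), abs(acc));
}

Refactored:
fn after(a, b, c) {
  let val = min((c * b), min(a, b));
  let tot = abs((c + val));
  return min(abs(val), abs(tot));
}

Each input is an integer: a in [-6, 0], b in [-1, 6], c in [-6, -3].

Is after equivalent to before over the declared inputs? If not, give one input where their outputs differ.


Equivalent — the differences include local variable names differ, yet no declared input distinguishes the two.
Tracing a=-6, b=0, c=-5: before: tmp becomes -6; next acc becomes 11; next final value 6 | after: val becomes -6; next tot becomes 11; next final value 6 — matching result 6.
An exhaustive pass over the 224 declared inputs shows identical outputs.
verdict: equivalent


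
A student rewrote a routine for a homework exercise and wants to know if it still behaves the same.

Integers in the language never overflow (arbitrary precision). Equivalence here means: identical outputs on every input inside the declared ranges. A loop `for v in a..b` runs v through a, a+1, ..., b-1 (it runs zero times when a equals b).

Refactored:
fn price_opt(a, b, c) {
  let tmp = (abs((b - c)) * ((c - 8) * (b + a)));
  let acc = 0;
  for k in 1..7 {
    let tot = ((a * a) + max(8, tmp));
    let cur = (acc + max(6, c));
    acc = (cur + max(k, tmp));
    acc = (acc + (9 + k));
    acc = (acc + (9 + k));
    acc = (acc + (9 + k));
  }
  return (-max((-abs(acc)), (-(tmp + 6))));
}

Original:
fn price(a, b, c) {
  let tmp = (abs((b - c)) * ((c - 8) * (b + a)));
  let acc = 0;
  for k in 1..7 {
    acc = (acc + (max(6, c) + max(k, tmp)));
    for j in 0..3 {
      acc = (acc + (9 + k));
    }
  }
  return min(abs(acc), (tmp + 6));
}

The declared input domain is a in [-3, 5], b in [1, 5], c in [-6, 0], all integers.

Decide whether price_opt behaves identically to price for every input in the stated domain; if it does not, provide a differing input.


Equivalent — the differences include arithmetic usage differs, plus loop structure differs, plus constant usage differs, plus statement counts differ, plus local variable names differ, plus min/max/abs usage differs, yet no declared input distinguishes the two.
As a probe, take a=1, b=2, c=-6: price runs tmp := -336 | acc := 0 | iter k=1: | acc := 7 | iter j=0: | acc := 17 | iter j=1: | acc := 27 | iter j=2: | acc := 37 | iter k=2: | acc := 45 | iter j=0: | acc := 56 | iter j=1: | acc := 67 | iter j=2: | acc := 78 | iter k=3: | acc := 87 | iter j=0: | acc := 99 | iter j=1: | acc := 111 | iter j=2: | acc := 123 | iter k=4: | acc := 133 | iter j=0: | acc := 146 | iter j=1: | acc := 159 | iter j=2: | acc := 172 | iter k=5: | acc := 183 | iter j=0: | acc := 197 | iter j=1: | acc := 211 | iter j=2: | acc := 225 | iter k=6: | acc := 237 | iter j=0: | acc := 252 | iter j=1: | acc := 267 | iter j=2: | acc := 282 | result -330; price_opt runs tmp := -336 | acc := 0 | iter k=1: | tot := 9 | cur := 6 | acc := 7 | acc := 17 | acc := 27 | acc := 37 | iter k=2: | tot := 9 | cur := 43 | acc := 45 | acc := 56 | acc := 67 | acc := 78 | iter k=3: | tot := 9 | cur := 84 | acc := 87 | acc := 99 | acc := 111 | acc := 123 | iter k=4: | tot := 9 | cur := 129 | acc := 133 | acc := 146 | acc := 159 | acc := 172 | iter k=5: | tot := 9 | cur := 178 | acc := 183 | acc := 197 | acc := 211 | acc := 225 | iter k=6: | tot := 9 | cur := 231 | acc := 237 | acc := 252 | acc := 267 | acc := 282 | result -330; both end at -330.
Every one of the 315 inputs gives matching results.
verdict: equivalent
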